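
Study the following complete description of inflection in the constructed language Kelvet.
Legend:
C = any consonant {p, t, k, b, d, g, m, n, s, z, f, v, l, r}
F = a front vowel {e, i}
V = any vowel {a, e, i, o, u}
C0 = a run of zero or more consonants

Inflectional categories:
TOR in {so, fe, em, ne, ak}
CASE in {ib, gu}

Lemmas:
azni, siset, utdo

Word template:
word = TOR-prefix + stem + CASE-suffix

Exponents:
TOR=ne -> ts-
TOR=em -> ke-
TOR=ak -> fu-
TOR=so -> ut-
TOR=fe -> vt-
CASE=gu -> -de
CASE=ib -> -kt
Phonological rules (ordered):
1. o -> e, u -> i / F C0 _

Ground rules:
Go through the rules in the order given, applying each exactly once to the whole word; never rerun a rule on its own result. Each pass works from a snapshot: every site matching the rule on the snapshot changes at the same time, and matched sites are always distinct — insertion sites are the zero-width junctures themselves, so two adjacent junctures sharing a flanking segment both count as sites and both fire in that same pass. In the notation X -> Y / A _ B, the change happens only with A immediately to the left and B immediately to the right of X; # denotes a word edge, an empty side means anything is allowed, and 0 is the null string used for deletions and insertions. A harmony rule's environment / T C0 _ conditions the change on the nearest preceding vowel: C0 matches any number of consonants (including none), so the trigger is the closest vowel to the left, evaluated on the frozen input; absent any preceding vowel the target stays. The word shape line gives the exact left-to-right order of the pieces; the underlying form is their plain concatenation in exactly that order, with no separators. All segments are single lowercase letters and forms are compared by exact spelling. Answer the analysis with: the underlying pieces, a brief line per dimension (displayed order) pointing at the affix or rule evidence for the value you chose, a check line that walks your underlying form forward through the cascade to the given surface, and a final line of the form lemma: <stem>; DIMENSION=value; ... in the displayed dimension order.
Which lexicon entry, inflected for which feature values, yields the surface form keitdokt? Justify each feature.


underlying: ke-utdo-kt
TOR=em - signalled by the affix ke-
CASE=ib - signalled by the affix -kt
check: keutdokt -> keitdokt
lemma: utdo; TOR=em; CASE=ib


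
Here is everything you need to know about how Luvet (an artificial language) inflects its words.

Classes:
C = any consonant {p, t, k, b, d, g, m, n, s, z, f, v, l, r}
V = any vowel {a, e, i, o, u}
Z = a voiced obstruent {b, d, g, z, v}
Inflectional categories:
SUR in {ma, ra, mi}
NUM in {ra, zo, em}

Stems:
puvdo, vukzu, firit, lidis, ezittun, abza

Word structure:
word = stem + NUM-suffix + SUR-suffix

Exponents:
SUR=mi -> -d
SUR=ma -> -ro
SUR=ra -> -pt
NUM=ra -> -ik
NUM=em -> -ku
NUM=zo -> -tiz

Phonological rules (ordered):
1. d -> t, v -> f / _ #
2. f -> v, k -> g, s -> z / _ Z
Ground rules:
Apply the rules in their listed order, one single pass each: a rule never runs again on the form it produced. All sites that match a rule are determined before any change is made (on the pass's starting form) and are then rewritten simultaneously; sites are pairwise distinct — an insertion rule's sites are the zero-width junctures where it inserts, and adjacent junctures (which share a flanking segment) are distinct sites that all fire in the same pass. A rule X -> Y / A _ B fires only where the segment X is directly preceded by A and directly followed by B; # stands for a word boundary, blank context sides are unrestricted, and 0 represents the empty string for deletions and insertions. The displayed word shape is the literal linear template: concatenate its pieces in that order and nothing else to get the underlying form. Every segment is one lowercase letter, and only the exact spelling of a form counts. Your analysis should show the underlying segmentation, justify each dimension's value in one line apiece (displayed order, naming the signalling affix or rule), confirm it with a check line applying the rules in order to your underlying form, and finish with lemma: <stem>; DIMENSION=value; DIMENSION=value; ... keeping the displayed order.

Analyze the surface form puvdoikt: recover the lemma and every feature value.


underlying: puvdo-ik-d
SUR=mi - signalled by the affix -d
NUM=ra - signalled by the affix -ik
check: puvdoikd -> puvdoikt -> puvdoikt
lemma: puvdo; SUR=mi; NUM=ra


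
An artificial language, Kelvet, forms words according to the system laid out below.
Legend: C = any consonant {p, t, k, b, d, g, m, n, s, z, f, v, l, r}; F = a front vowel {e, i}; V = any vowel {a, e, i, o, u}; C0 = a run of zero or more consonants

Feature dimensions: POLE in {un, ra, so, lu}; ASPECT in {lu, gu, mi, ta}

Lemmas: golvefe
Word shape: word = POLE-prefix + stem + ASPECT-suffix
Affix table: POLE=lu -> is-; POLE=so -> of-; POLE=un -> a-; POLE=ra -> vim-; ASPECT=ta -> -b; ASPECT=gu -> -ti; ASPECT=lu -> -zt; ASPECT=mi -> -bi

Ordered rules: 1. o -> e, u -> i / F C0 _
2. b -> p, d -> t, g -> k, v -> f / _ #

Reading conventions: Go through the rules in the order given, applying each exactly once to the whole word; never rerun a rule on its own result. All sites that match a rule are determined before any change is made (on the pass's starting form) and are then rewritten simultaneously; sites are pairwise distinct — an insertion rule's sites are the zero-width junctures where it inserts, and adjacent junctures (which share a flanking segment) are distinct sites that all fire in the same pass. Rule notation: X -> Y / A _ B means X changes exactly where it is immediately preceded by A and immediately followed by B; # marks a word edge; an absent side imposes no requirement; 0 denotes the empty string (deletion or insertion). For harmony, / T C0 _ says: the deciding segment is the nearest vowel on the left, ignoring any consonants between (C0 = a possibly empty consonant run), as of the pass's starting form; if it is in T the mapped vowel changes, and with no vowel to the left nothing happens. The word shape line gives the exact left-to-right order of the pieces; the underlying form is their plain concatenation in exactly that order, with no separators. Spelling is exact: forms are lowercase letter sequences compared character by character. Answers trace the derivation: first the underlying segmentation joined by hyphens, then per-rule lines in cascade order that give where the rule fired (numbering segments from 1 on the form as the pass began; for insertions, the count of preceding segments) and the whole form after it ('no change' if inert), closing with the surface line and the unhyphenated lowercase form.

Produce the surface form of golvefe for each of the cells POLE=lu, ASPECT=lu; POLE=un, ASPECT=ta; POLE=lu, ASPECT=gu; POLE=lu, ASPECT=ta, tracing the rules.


cell POLE=lu, ASPECT=lu:
underlying: is-golvefe-zt
1. o -> e, u -> i / F C0 _: fires at position(s) 4: isgelvefezt
2. b -> p, d -> t, g -> k, v -> f / _ #: no change
surface: isgelvefezt

cell POLE=un, ASPECT=ta:
underlying: a-golvefe-b
1. o -> e, u -> i / F C0 _: no change
2. b -> p, d -> t, g -> k, v -> f / _ #: fires at position(s) 9: agolvefep
surface: agolvefep

cell POLE=lu, ASPECT=gu:
underlying: is-golvefe-ti
1. o -> e, u -> i / F C0 _: fires at position(s) 4: isgelvefeti
2. b -> p, d -> t, g -> k, v -> f / _ #: no change
surface: isgelvefeti

cell POLE=lu, ASPECT=ta:
underlying: is-golvefe-b
1. o -> e, u -> i / F C0 _: fires at position(s) 4: isgelvefeb
2. b -> p, d -> t, g -> k, v -> f / _ #: fires at position(s) 10: isgelvefep
surface: isgelvefep


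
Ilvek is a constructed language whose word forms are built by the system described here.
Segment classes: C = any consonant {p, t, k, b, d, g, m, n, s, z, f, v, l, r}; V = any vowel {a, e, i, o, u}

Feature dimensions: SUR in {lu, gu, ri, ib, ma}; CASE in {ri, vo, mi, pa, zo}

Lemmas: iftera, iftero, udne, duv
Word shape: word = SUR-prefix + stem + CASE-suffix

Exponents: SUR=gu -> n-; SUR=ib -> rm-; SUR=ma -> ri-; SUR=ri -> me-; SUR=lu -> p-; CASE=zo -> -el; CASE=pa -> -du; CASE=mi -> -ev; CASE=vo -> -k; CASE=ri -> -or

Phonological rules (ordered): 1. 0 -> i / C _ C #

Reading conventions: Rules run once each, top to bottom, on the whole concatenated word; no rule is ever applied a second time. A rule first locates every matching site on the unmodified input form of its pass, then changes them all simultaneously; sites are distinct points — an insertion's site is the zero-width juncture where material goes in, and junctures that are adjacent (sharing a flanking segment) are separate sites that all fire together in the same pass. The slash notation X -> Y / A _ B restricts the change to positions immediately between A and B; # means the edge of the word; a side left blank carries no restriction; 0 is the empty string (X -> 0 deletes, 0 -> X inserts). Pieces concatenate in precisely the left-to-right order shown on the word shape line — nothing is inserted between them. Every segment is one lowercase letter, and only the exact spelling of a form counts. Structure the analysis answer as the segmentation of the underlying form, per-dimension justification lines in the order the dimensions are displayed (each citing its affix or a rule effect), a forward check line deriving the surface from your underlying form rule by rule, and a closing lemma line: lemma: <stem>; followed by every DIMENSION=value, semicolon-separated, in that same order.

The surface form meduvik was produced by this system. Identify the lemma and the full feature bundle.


underlying: me-duv-k
SUR=ri - signalled by the affix me-
CASE=vo - signalled by the affix -k
check: meduvk -> meduvik
lemma: duv; SUR=ri; CASE=vo


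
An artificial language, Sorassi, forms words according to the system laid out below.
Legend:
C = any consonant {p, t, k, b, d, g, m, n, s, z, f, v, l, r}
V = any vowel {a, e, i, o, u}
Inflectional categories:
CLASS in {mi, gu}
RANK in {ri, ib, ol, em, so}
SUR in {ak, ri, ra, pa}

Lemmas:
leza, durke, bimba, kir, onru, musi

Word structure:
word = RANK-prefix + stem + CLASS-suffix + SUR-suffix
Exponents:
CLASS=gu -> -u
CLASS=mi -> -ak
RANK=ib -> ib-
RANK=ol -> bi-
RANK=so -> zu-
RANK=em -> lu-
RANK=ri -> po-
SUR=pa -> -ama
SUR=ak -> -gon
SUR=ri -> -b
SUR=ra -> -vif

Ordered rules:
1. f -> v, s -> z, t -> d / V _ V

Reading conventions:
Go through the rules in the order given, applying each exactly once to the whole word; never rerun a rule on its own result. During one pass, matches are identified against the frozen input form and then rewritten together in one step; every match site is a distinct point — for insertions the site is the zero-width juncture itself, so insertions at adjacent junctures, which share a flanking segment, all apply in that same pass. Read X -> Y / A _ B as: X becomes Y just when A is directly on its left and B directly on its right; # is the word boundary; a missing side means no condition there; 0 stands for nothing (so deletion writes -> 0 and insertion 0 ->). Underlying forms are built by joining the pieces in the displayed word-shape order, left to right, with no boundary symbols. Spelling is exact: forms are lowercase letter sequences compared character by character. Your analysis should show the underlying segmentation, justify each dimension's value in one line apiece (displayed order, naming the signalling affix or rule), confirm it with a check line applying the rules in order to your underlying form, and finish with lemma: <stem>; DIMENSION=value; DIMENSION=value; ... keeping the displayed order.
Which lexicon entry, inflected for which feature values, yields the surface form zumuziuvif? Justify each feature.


underlying: zu-musi-u-vif
CLASS=gu - signalled by the affix -u
RANK=so - signalled by the affix zu-
SUR=ra - signalled by the affix -vif
check: zumusiuvif -> zumuziuvif
lemma: musi; CLASS=gu; RANK=so; SUR=ra


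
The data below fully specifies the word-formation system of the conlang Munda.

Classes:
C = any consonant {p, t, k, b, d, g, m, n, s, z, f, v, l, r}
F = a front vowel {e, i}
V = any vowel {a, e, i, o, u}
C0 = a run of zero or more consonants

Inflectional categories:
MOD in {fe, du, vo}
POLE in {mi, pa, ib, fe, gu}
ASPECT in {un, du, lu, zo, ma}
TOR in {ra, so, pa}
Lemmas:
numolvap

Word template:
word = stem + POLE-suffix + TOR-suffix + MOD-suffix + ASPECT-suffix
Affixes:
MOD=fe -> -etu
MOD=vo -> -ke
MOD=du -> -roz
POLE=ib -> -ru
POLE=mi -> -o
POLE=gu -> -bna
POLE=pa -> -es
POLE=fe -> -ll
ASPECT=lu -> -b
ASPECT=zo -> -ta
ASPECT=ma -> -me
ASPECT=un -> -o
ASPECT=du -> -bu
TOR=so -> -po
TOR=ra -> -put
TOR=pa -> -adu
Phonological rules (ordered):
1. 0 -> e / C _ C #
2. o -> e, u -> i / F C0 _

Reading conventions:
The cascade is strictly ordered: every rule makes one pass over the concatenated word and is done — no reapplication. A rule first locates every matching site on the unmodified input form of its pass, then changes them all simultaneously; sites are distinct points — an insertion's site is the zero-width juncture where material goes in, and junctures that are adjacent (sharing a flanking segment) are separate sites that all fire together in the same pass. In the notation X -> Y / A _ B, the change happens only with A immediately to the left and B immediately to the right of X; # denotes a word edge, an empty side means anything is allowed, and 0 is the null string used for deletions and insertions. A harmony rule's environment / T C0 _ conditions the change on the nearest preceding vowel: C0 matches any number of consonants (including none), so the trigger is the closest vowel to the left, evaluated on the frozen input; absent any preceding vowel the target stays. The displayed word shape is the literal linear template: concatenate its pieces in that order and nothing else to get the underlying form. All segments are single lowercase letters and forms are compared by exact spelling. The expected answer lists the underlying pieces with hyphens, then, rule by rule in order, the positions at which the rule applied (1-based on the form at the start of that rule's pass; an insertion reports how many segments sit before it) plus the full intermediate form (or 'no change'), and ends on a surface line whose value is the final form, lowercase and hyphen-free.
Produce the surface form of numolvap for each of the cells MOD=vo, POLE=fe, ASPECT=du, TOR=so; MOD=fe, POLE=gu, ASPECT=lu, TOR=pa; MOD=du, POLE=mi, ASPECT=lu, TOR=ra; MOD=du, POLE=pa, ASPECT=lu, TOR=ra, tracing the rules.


cell MOD=vo, POLE=fe, ASPECT=du, TOR=so:
underlying: numolvap-ll-po-ke-bu
1. 0 -> e / C _ C #: no change
2. o -> e, u -> i / F C0 _: fires at position(s) 16: numolvapllpokebi
surface: numolvapllpokebi

cell MOD=fe, POLE=gu, ASPECT=lu, TOR=pa:
underlying: numolvap-bna-adu-etu-b
1. 0 -> e / C _ C #: no change
2. o -> e, u -> i / F C0 _: fires at position(s) 17: numolvapbnaaduetib
surface: numolvapbnaaduetib

cell MOD=du, POLE=mi, ASPECT=lu, TOR=ra:
underlying: numolvap-o-put-roz-b
1. 0 -> e / C _ C #: inserts after position(s) 15: numolvapoputrozeb
2. o -> e, u -> i / F C0 _: no change
surface: numolvapoputrozeb

cell MOD=du, POLE=pa, ASPECT=lu, TOR=ra:
underlying: numolvap-es-put-roz-b
1. 0 -> e / C _ C #: inserts after position(s) 16: numolvapesputrozeb
2. o -> e, u -> i / F C0 _: fires at position(s) 12: numolvapespitrozeb
surface: numolvapespitrozeb


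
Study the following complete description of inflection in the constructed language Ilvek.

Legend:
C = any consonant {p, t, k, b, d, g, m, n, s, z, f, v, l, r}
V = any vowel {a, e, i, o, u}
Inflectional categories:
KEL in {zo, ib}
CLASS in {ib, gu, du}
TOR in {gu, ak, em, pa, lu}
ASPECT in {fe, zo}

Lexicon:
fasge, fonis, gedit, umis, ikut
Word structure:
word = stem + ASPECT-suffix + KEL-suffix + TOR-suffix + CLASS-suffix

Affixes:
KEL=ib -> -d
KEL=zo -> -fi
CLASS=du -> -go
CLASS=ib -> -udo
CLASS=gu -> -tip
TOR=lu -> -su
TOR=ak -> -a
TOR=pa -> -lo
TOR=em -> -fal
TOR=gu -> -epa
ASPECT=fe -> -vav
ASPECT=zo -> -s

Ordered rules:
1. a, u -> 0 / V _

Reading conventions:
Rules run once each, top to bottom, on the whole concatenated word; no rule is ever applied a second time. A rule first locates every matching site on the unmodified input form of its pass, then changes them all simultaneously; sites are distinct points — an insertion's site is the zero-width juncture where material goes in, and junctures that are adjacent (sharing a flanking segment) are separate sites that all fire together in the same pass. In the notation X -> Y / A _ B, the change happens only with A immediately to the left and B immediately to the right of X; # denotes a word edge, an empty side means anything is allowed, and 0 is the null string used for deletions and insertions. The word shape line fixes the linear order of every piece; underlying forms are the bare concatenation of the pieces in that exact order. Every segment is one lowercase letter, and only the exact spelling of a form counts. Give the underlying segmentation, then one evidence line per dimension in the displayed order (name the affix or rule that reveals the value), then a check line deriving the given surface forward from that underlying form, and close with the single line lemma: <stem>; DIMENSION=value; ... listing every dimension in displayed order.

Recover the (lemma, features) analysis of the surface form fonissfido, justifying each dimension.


underlying: fonis-s-fi-a-udo
KEL=zo - signalled by the affix -fi
CLASS=ib - signalled by the affix -udo
TOR=ak - signalled by the affix -a
ASPECT=zo - signalled by the affix -s
check: fonissfiaudo -> fonissfido
lemma: fonis; KEL=zo; CLASS=ib; TOR=ak; ASPECT=zo


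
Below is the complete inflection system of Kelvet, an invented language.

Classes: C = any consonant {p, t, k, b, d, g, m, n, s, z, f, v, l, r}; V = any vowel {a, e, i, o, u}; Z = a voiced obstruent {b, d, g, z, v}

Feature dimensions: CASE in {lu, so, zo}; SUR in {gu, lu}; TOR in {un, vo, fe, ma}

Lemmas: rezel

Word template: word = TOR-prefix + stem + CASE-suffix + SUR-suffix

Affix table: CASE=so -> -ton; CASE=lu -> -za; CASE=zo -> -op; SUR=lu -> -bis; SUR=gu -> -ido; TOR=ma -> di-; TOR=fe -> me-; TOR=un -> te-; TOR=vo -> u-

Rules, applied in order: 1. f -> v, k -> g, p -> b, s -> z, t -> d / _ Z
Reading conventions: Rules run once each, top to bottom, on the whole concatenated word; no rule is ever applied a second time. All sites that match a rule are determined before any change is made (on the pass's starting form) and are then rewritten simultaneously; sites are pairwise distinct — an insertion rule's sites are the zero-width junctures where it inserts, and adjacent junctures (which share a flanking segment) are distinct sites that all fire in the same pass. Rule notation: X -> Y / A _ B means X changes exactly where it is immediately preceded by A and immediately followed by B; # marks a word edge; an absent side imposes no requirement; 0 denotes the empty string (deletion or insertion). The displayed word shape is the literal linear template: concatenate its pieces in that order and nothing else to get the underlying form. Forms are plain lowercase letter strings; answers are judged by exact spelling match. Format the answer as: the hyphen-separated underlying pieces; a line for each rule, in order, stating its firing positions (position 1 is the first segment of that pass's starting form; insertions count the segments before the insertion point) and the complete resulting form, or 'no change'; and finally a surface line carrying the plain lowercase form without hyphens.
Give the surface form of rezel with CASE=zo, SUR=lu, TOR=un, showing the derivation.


underlying: te-rezel-op-bis
1. f -> v, k -> g, p -> b, s -> z, t -> d / _ Z: fires at position(s) 9: terezelobbis
surface: terezelobbis


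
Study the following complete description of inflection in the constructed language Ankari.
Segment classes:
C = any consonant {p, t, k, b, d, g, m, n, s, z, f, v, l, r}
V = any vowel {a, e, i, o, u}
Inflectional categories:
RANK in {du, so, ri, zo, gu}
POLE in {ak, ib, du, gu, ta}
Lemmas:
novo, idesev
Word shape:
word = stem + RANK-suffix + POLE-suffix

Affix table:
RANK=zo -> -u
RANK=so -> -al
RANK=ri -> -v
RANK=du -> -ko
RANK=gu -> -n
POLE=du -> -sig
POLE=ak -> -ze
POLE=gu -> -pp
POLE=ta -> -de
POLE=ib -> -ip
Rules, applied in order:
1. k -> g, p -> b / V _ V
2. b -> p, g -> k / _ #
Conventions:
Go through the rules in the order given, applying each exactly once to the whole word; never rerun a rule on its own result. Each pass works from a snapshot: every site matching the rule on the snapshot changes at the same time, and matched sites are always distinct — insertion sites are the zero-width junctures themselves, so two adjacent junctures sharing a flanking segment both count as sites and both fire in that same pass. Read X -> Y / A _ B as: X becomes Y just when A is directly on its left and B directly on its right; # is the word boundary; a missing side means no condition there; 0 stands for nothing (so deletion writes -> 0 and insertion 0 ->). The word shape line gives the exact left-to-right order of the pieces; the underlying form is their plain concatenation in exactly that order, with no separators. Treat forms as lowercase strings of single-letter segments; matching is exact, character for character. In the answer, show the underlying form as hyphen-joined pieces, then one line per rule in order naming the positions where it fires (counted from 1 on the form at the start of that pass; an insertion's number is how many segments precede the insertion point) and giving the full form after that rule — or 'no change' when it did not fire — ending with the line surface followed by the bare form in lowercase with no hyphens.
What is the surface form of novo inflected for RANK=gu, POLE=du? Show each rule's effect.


underlying: novo-n-sig
1. k -> g, p -> b / V _ V: no change
2. b -> p, g -> k / _ #: fires at position(s) 8: novonsik
surface: novonsik


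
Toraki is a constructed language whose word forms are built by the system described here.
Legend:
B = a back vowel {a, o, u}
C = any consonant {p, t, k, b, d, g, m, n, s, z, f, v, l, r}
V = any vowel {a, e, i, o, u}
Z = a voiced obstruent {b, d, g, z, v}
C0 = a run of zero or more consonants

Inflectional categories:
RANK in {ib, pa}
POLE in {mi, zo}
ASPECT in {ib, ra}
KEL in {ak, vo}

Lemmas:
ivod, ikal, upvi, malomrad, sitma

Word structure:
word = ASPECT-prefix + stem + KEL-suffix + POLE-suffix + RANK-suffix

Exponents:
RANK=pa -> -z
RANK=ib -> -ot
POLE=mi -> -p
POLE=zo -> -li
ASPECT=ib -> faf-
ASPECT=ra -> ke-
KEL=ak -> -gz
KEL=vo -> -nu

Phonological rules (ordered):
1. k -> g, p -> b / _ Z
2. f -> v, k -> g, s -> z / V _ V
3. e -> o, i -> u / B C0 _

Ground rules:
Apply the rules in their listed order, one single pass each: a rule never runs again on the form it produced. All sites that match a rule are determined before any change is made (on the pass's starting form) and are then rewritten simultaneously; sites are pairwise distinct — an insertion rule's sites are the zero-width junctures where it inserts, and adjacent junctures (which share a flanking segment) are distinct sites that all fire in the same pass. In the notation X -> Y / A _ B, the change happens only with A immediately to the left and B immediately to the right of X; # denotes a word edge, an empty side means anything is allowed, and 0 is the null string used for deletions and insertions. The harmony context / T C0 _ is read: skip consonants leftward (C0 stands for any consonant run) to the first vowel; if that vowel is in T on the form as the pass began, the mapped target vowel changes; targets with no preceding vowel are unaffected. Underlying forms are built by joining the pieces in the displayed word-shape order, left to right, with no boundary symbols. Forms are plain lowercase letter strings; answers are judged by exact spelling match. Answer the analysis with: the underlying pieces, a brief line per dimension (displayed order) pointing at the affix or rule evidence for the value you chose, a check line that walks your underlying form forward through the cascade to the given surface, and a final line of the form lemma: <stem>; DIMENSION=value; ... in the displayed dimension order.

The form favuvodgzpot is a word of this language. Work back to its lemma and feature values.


underlying: faf-ivod-gz-p-ot
RANK=ib - signalled by the affix -ot
POLE=mi - signalled by the affix -p
ASPECT=ib - signalled by the affix faf-
KEL=ak - signalled by the affix -gz
check: fafivodgzpot -> fafivodgzpot -> favivodgzpot -> favuvodgzpot
lemma: ivod; RANK=ib; POLE=mi; ASPECT=ib; KEL=ak


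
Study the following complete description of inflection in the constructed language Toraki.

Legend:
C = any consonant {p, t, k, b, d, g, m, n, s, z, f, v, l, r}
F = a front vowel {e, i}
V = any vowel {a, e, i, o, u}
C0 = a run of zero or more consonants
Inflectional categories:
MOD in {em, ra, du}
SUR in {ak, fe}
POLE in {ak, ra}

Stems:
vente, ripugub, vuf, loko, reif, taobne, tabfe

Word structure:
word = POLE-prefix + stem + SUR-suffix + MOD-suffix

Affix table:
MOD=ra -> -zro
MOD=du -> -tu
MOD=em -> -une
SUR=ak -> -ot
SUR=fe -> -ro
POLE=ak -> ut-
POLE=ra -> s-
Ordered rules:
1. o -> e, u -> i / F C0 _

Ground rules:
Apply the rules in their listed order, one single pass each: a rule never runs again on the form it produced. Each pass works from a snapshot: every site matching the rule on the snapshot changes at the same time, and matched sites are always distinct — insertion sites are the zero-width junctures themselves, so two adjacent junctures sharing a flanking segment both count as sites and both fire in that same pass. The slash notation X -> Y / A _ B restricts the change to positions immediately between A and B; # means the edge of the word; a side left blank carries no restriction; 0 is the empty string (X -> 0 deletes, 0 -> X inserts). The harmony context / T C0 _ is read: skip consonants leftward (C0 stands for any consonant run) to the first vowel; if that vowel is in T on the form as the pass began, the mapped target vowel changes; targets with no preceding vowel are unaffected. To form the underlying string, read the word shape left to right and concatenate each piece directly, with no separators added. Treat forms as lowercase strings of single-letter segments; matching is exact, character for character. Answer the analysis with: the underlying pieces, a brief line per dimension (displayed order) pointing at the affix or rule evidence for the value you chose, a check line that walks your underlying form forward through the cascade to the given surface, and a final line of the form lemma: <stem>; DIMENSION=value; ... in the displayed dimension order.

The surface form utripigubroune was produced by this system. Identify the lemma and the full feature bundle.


underlying: ut-ripugub-ro-une
MOD=em - signalled by the affix -une
SUR=fe - signalled by the affix -ro
POLE=ak - signalled by the affix ut-
check: utripugubroune -> utripigubroune
lemma: ripugub; MOD=em; SUR=fe; POLE=ak


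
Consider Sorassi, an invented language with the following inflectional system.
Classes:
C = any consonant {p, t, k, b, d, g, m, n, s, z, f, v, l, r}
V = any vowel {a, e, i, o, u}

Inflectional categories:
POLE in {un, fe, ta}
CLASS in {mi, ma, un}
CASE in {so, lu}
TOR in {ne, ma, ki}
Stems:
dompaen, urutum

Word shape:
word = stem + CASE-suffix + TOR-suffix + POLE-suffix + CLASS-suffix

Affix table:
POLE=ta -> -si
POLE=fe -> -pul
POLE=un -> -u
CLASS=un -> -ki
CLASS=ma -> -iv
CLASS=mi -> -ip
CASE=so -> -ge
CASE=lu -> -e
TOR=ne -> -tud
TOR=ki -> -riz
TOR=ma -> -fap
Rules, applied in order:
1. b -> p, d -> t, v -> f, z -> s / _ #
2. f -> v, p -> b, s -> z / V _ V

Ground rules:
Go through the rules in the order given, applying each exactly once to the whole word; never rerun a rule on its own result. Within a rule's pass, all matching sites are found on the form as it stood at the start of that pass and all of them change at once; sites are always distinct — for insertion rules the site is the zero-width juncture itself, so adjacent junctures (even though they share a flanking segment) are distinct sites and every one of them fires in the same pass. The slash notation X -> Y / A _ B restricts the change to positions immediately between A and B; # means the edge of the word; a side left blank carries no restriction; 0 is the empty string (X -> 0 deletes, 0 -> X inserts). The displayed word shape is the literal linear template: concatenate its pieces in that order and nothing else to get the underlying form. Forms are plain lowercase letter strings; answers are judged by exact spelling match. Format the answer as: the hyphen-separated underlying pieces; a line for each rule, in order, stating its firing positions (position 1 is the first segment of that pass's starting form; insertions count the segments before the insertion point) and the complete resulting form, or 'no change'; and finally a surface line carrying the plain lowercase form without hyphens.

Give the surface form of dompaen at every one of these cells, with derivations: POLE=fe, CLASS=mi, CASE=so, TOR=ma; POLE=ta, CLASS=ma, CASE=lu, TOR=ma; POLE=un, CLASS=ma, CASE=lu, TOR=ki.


cell POLE=fe, CLASS=mi, CASE=so, TOR=ma:
underlying: dompaen-ge-fap-pul-ip
1. b -> p, d -> t, v -> f, z -> s / _ #: no change
2. f -> v, p -> b, s -> z / V _ V: fires at position(s) 10: dompaengevappulip
surface: dompaengevappulip

cell POLE=ta, CLASS=ma, CASE=lu, TOR=ma:
underlying: dompaen-e-fap-si-iv
1. b -> p, d -> t, v -> f, z -> s / _ #: fires at position(s) 15: dompaenefapsiif
2. f -> v, p -> b, s -> z / V _ V: fires at position(s) 9: dompaenevapsiif
surface: dompaenevapsiif

cell POLE=un, CLASS=ma, CASE=lu, TOR=ki:
underlying: dompaen-e-riz-u-iv
1. b -> p, d -> t, v -> f, z -> s / _ #: fires at position(s) 14: dompaenerizuif
2. f -> v, p -> b, s -> z / V _ V: no change
surface: dompaenerizuif


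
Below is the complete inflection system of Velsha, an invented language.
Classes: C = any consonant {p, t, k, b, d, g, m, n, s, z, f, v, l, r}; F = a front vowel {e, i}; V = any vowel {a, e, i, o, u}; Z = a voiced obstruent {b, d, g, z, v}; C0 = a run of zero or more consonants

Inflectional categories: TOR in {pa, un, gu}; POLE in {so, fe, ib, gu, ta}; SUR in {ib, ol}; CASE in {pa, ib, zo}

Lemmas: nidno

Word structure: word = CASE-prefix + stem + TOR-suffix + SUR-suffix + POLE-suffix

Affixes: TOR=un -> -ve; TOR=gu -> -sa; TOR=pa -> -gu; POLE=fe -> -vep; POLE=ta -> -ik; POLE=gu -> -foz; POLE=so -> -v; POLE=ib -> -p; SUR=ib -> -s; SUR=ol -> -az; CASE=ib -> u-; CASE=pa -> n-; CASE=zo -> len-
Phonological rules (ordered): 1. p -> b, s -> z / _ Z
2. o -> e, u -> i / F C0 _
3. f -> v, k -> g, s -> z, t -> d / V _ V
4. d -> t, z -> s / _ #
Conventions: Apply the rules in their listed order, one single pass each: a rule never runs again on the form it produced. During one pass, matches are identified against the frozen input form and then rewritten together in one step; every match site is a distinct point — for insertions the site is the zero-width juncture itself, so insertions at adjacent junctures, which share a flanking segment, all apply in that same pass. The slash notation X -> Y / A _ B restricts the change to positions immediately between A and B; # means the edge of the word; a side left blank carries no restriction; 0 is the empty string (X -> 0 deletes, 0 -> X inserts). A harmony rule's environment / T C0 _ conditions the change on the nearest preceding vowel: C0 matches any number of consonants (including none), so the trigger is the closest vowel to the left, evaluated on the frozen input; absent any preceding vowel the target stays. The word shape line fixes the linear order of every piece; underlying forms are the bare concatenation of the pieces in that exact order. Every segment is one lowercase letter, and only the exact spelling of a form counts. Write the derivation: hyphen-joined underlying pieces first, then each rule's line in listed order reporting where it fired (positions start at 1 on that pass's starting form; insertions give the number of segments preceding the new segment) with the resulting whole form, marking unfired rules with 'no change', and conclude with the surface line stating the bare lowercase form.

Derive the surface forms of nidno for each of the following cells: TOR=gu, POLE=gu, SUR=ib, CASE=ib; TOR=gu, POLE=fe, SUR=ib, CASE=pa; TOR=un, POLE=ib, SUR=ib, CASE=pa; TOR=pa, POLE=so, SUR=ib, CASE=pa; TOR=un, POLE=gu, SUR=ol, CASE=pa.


cell TOR=gu, POLE=gu, SUR=ib, CASE=ib:
underlying: u-nidno-sa-s-foz
1. p -> b, s -> z / _ Z: no change
2. o -> e, u -> i / F C0 _: fires at position(s) 6: unidnesasfoz
3. f -> v, k -> g, s -> z, t -> d / V _ V: fires at position(s) 7: unidnezasfoz
4. d -> t, z -> s / _ #: fires at position(s) 12: unidnezasfos
surface: unidnezasfos

cell TOR=gu, POLE=fe, SUR=ib, CASE=pa:
underlying: n-nidno-sa-s-vep
1. p -> b, s -> z / _ Z: fires at position(s) 9: nnidnosazvep
2. o -> e, u -> i / F C0 _: fires at position(s) 6: nnidnesazvep
3. f -> v, k -> g, s -> z, t -> d / V _ V: fires at position(s) 7: nnidnezazvep
4. d -> t, z -> s / _ #: no change
surface: nnidnezazvep

cell TOR=un, POLE=ib, SUR=ib, CASE=pa:
underlying: n-nidno-ve-s-p
1. p -> b, s -> z / _ Z: no change
2. o -> e, u -> i / F C0 _: fires at position(s) 6: nnidnevesp
3. f -> v, k -> g, s -> z, t -> d / V _ V: no change
4. d -> t, z -> s / _ #: no change
surface: nnidnevesp

cell TOR=pa, POLE=so, SUR=ib, CASE=pa:
underlying: n-nidno-gu-s-v
1. p -> b, s -> z / _ Z: fires at position(s) 9: nnidnoguzv
2. o -> e, u -> i / F C0 _: fires at position(s) 6: nnidneguzv
3. f -> v, k -> g, s -> z, t -> d / V _ V: no change
4. d -> t, z -> s / _ #: no change
surface: nnidneguzv

cell TOR=un, POLE=gu, SUR=ol, CASE=pa:
underlying: n-nidno-ve-az-foz
1. p -> b, s -> z / _ Z: no change
2. o -> e, u -> i / F C0 _: fires at position(s) 6: nnidneveazfoz
3. f -> v, k -> g, s -> z, t -> d / V _ V: no change
4. d -> t, z -> s / _ #: fires at position(s) 13: nnidneveazfos
surface: nnidneveazfos


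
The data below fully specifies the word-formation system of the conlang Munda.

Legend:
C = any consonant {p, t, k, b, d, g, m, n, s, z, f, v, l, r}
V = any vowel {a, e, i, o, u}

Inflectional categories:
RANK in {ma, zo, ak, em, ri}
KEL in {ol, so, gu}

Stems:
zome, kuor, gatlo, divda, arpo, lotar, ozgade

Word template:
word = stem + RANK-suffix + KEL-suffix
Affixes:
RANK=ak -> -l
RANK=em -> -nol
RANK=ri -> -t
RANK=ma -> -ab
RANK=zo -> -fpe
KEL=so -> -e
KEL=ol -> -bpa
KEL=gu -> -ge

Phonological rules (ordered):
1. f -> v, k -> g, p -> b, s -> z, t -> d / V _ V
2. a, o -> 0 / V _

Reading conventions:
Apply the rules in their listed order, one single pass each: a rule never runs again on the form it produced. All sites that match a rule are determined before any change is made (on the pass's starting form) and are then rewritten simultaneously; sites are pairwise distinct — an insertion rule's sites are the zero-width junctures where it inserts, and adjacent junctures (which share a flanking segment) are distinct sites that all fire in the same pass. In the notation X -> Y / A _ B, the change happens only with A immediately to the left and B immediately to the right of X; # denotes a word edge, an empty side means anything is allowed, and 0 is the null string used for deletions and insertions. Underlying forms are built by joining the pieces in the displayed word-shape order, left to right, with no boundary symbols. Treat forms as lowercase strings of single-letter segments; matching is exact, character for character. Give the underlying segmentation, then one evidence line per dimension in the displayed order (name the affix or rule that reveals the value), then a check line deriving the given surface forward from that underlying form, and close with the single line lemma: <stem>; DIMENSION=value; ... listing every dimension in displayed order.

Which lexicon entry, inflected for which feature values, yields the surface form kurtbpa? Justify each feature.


underlying: kuor-t-bpa
RANK=ri - signalled by the affix -t
KEL=ol - signalled by the affix -bpa
check: kuortbpa -> kuortbpa -> kurtbpa
lemma: kuor; RANK=ri; KEL=ol


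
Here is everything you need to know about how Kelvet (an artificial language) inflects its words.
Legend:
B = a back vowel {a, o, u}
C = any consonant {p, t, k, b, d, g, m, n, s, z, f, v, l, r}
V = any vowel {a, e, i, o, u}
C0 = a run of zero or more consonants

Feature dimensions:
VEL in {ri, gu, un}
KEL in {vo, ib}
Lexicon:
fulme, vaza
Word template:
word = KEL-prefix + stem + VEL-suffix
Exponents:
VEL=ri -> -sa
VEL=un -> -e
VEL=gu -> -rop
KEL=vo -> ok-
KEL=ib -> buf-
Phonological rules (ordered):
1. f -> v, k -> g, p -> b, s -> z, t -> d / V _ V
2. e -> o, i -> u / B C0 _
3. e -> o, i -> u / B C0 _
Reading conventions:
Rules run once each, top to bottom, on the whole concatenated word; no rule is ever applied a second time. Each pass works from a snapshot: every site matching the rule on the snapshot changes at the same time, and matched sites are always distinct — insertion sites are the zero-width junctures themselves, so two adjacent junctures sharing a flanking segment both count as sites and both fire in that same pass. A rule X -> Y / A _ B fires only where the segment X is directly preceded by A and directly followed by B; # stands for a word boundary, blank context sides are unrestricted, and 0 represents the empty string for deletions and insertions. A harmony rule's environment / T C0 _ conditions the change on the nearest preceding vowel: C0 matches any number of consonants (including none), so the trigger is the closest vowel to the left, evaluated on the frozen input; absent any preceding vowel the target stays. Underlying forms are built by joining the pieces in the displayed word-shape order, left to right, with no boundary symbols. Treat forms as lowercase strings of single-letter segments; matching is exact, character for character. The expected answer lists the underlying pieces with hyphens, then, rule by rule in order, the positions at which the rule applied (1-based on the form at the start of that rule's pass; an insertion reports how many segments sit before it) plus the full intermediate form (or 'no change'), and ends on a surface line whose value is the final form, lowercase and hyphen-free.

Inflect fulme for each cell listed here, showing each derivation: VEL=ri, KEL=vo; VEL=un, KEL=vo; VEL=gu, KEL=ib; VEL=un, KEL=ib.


cell VEL=ri, KEL=vo:
underlying: ok-fulme-sa
1. f -> v, k -> g, p -> b, s -> z, t -> d / V _ V: fires at position(s) 8: okfulmeza
2. e -> o, i -> u / B C0 _: fires at position(s) 7: okfulmoza
3. e -> o, i -> u / B C0 _: no change
surface: okfulmoza

cell VEL=un, KEL=vo:
underlying: ok-fulme-e
1. f -> v, k -> g, p -> b, s -> z, t -> d / V _ V: no change
2. e -> o, i -> u / B C0 _: fires at position(s) 7: okfulmoe
3. e -> o, i -> u / B C0 _: fires at position(s) 8: okfulmoo
surface: okfulmoo

cell VEL=gu, KEL=ib:
underlying: buf-fulme-rop
1. f -> v, k -> g, p -> b, s -> z, t -> d / V _ V: no change
2. e -> o, i -> u / B C0 _: fires at position(s) 8: buffulmorop
3. e -> o, i -> u / B C0 _: no change
surface: buffulmorop

cell VEL=un, KEL=ib:
underlying: buf-fulme-e
1. f -> v, k -> g, p -> b, s -> z, t -> d / V _ V: no change
2. e -> o, i -> u / B C0 _: fires at position(s) 8: buffulmoe
3. e -> o, i -> u / B C0 _: fires at position(s) 9: buffulmoo
surface: buffulmoo


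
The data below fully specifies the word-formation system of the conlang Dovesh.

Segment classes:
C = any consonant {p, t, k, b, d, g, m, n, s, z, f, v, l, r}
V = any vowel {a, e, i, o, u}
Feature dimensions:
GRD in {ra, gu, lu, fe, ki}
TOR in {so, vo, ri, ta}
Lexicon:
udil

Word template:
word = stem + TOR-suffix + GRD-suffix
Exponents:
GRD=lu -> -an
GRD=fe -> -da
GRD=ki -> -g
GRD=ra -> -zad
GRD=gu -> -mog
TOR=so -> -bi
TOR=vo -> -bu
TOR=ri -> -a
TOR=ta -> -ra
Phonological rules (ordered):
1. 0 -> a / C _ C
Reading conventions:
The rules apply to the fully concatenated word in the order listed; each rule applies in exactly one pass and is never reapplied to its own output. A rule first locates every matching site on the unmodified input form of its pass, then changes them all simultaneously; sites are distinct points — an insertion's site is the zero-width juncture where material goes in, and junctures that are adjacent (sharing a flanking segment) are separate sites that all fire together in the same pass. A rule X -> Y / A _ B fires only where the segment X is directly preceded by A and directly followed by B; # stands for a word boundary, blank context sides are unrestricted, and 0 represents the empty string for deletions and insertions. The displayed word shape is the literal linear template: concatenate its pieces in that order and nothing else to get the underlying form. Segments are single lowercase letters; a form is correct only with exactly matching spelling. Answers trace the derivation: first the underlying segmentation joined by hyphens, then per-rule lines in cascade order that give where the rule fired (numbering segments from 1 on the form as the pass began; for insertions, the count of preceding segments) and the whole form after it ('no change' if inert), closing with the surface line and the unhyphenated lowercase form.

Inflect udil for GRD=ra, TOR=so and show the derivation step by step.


underlying: udil-bi-zad
1. 0 -> a / C _ C: inserts after position(s) 4: udilabizad
surface: udilabizad
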